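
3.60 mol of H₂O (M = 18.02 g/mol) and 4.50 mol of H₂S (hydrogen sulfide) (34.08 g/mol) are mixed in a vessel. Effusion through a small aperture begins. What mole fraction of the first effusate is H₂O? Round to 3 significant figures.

0.524

Rate_i ∝ x_i/√M_i (Graham's law weighted by mole fraction), so the effusate composition follows n_i/√M_i.
Mole fraction of H₂O in the effusate = (n_H₂O/√M_H₂O) / (n_H₂O/√M_H₂O + n_H₂S/√M_H₂S)
= (3.60/√18.02) / (3.60/√18.02 + 4.50/√34.08) = 0.8481/(0.8481 + 0.7708) = 0.524.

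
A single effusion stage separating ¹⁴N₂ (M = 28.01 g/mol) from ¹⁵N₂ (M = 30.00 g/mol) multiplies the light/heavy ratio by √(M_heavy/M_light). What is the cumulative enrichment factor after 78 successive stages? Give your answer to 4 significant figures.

After 78 stages the ratio has grown by (√(30.00/28.01))^78 = (30.00/28.01)^(78/2).
= 1.07105^39 = 14.54.

14.54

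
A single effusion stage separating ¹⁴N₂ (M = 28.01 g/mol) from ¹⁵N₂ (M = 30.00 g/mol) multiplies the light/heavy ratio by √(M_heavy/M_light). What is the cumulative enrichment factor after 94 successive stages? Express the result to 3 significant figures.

25.2

The single-stage factor is √(M_heavy/M_light), so 94 stages give [√(30.00/28.01)]^94 = (30.00/28.01)^(94/2).
= 1.07105^47 = 25.2.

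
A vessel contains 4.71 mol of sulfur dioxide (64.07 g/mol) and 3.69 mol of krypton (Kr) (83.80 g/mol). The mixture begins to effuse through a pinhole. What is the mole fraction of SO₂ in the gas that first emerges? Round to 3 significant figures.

0.593

Each component's effusion rate ∝ (its partial pressure)·(1/√M) ∝ n_i/√M_i.
x_SO₂(eff) = (n_SO₂/√M_SO₂) / (n_SO₂/√M_SO₂ + n_Kr/√M_Kr)
= (4.71/√64.07) / (4.71/√64.07 + 3.69/√83.80) = 0.5884/(0.5884 + 0.4031) = 0.593.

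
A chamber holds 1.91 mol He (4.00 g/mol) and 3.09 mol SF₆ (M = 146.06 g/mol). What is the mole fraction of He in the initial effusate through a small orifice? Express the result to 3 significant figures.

0.789

Rate_i ∝ x_i/√M_i (Graham's law weighted by mole fraction), so the effusate composition follows n_i/√M_i.
x_He(eff) = (n_He/√M_He) / (n_He/√M_He + n_SF₆/√M_SF₆)
= (1.91/√4.00) / (1.91/√4.00 + 3.09/√146.06) = 0.9550/(0.9550 + 0.2557) = 0.789.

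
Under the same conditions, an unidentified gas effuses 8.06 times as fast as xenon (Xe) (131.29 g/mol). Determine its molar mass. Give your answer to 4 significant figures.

By Graham's law, rate_X/rate_Xe = √(M_Xe/M_X).
8.06 = √(131.29/M_X)
M_X = 131.29 / 8.06² = 131.29 / 64.96 = 2.021 g/mol

2.021 g/mol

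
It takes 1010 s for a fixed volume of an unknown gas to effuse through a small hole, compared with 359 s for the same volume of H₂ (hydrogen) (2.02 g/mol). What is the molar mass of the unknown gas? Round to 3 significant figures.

Using Graham's law: t_X/t_H₂ = √(M_X/M_H₂).
1010/359 = 2.813 = √(M_X/2.02)
M_X = 2.02 × 2.813² = 2.02 × 7.915 = 16.0 g/mol

16.0 g/mol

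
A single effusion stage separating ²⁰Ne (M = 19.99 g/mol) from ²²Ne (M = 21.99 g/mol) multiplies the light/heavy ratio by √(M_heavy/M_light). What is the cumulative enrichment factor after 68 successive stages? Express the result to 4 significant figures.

Overall factor = α^68 with α = √(21.99/19.99), i.e. (21.99/19.99)^(68/2).
= 1.10005^34 = 25.59.

25.59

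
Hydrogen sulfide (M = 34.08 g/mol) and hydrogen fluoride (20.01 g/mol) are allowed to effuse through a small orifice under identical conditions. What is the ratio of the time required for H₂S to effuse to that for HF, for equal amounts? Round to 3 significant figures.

1.31

Since effusion rate ∝ 1/√M, t_H₂S/t_HF = √(M_H₂S/M_HF) = √(34.08/20.01) = √1.703 = 1.31.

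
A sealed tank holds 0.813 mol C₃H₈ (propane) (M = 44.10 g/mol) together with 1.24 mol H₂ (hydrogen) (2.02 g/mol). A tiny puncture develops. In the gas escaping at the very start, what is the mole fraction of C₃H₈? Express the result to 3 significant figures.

0.123

The effusion rate of species i is ∝ p_i/√M_i ∝ n_i/√M_i.
So x_C₃H₈ in the escaping gas = (n_C₃H₈/√M_C₃H₈) / Σ(n_i/√M_i)
= (0.813/√44.10) / (0.813/√44.10 + 1.24/√2.02) = 0.1224/(0.1224 + 0.8725) = 0.123.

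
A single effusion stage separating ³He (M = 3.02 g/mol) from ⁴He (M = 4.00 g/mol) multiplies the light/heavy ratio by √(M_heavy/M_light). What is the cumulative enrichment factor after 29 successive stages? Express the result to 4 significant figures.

The single-stage factor is √(M_heavy/M_light), so 29 stages give [√(4.00/3.02)]^29 = (4.00/3.02)^(29/2).
= 1.32450^(29/2) = 58.85.

58.85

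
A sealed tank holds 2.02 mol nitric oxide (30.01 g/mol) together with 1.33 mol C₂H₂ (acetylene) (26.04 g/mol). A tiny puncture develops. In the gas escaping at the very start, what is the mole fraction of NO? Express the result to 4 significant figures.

The effusion rate of species i is ∝ p_i/√M_i ∝ n_i/√M_i.
x_NO(eff) = (n_NO/√M_NO) / (n_NO/√M_NO + n_C₂H₂/√M_C₂H₂)
= (2.02/√30.01) / (2.02/√30.01 + 1.33/√26.04) = 0.3687/(0.3687 + 0.2606) = 0.5859.

0.5859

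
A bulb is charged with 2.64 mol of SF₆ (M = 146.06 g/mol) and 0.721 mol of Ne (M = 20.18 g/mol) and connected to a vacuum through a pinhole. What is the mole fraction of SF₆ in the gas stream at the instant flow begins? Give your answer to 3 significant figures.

0.576

Rate_i ∝ x_i/√M_i (Graham's law weighted by mole fraction), so the effusate composition follows n_i/√M_i.
So x_SF₆ in the escaping gas = (n_SF₆/√M_SF₆) / Σ(n_i/√M_i)
= (2.64/√146.06) / (2.64/√146.06 + 0.721/√20.18) = 0.2184/(0.2184 + 0.1605) = 0.576.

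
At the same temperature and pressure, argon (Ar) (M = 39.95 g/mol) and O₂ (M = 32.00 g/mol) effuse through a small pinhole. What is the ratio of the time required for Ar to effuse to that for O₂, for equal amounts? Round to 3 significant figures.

Since effusion rate ∝ 1/√M, t_Ar/t_O₂ = √(M_Ar/M_O₂) = √(39.95/32.00) = √1.248 = 1.12.

1.12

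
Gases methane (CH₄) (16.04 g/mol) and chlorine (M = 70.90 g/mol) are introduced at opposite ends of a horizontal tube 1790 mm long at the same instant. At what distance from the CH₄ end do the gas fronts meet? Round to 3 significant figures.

In equal time, each gas travels a distance ∝ its rate ∝ 1/√M, so d_CH₄/d_Cl₂ = √(M_Cl₂/M_CH₄) = √(70.90/16.04) = 2.102.
With d_CH₄ + d_Cl₂ = 1790 mm, d_Cl₂ = 1790/(1 + 2.102) = 577.0 mm.
d_CH₄ = 1790 − 577.0 = 1210 mm.

1210 mm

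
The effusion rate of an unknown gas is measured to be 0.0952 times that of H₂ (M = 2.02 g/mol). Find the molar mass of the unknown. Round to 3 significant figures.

From Graham's law, rate_X/rate_H₂ = √(M_H₂/M_X).
0.0952 = √(2.02/M_X)
M_X = 2.02 / 0.0952² = 2.02 / 0.009063 = 223 g/mol

223 g/mol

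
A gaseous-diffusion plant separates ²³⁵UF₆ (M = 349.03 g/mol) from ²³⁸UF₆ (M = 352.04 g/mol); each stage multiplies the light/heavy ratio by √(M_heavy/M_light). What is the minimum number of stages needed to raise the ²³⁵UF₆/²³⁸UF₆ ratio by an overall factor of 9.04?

With α = √(352.04/349.03) per stage, ln α = ½ ln(1.00862) = 0.004293.
Need α^N ≥ 9.04 ⇒ N ≥ ln(9.04) / ln α = 2.202 / 0.004293 = 512.79.
Rounding up, N = 513 stages.

513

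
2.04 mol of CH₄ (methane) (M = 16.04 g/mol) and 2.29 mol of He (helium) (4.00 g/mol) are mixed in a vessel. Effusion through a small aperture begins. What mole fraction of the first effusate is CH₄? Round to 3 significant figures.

Each component's effusion rate ∝ (its partial pressure)·(1/√M) ∝ n_i/√M_i.
Mole fraction of CH₄ in the effusate = (n_CH₄/√M_CH₄) / (n_CH₄/√M_CH₄ + n_He/√M_He)
= (2.04/√16.04) / (2.04/√16.04 + 2.29/√4.00) = 0.5094/(0.5094 + 1.145) = 0.308.

0.308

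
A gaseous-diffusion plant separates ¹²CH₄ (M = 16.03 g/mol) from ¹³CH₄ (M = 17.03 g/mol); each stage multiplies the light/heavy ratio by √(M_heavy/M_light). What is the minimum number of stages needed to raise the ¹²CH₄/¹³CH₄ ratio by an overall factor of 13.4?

86

With α = √(17.03/16.03) per stage, ln α = ½ ln(1.06238) = 0.03026.
Need α^N ≥ 13.4 ⇒ N ≥ ln(13.4) / ln α = 2.595 / 0.03026 = 85.77.
Rounding up, N = 86 stages.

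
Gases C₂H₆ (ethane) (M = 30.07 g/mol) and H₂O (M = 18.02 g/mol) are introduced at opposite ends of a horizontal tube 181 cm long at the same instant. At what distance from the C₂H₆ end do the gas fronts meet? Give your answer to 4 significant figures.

78.98 cm

Graham's law gives d_C₂H₆/d_H₂O = rate_C₂H₆/rate_H₂O = √(M_H₂O/M_C₂H₆) = √(18.02/30.07) = 0.7741.
With d_C₂H₆ + d_H₂O = 181 cm, d_H₂O = 181/(1 + 0.7741) = 102.0 cm.
d_C₂H₆ = 181 − 102.0 = 78.98 cm.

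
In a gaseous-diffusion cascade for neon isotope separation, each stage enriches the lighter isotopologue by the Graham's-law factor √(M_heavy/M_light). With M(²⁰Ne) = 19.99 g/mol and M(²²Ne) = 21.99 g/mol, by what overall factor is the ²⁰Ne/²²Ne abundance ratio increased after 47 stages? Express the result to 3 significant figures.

After 47 stages the ratio has grown by (√(21.99/19.99))^47 = (21.99/19.99)^(47/2).
= 1.10005^(47/2) = 9.40.

9.40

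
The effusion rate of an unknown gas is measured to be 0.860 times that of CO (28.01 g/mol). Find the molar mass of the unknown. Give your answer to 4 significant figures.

Using Graham's law: rate_X/rate_CO = √(M_CO/M_X).
0.860 = √(28.01/M_X)
M_X = 28.01 / 0.860² = 28.01 / 0.7396 = 37.87 g/mol

37.87 g/mol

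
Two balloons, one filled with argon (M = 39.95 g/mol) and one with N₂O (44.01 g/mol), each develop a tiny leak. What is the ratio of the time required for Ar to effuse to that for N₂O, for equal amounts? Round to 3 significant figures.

0.953

From Graham's law, t_Ar/t_N₂O = √(M_Ar/M_N₂O) = √(39.95/44.01) = √0.9077 = 0.953.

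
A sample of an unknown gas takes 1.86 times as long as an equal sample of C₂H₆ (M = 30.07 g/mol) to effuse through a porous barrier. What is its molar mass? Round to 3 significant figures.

Using Graham's law: t_X/t_C₂H₆ = √(M_X/M_C₂H₆).
1.86 = √(M_X/30.07)
M_X = 30.07 × 1.86² = 30.07 × 3.460 = 104 g/mol

104 g/mol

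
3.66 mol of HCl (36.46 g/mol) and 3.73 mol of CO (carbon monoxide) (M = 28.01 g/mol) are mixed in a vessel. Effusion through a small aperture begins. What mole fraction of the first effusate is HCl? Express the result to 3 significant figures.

0.462

Effusion rate of each component ∝ n_i/√M_i (partial pressure × 1/√M).
Mole fraction of HCl in the effusate = (n_HCl/√M_HCl) / (n_HCl/√M_HCl + n_CO/√M_CO)
= (3.66/√36.46) / (3.66/√36.46 + 3.73/√28.01) = 0.6061/(0.6061 + 0.7048) = 0.462.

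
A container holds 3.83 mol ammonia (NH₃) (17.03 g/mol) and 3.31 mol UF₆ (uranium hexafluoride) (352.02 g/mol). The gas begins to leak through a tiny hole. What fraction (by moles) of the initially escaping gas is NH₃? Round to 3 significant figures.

Each component's effusion rate ∝ (its partial pressure)·(1/√M) ∝ n_i/√M_i.
Mole fraction of NH₃ in the effusate = (n_NH₃/√M_NH₃) / (n_NH₃/√M_NH₃ + n_UF₆/√M_UF₆)
= (3.83/√17.03) / (3.83/√17.03 + 3.31/√352.02) = 0.9281/(0.9281 + 0.1764) = 0.840.

0.840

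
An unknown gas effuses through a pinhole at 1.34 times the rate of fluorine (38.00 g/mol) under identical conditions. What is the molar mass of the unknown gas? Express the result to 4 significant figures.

21.16 g/mol

Graham's law gives rate_X/rate_F₂ = √(M_F₂/M_X).
1.34 = √(38.00/M_X)
M_X = 38.00 / 1.34² = 38.00 / 1.796 = 21.16 g/mol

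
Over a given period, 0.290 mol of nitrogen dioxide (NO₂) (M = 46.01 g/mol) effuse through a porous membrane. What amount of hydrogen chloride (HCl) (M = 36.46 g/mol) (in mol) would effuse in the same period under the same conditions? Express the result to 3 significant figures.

0.326 mol

By Graham's law, rate_HCl/rate_NO₂ = √(M_NO₂/M_HCl) = √(46.01/36.46) = √1.262 = 1.123.
So the amount for HCl is 0.290 × 1.123 = 0.326 mol.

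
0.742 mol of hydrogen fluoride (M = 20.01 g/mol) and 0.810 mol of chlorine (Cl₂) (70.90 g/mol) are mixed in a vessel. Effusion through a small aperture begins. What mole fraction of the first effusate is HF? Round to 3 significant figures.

Effusion rate of each component ∝ n_i/√M_i (partial pressure × 1/√M).
x_HF(eff) = (n_HF/√M_HF) / (n_HF/√M_HF + n_Cl₂/√M_Cl₂)
= (0.742/√20.01) / (0.742/√20.01 + 0.810/√70.90) = 0.1659/(0.1659 + 0.09620) = 0.633.

0.633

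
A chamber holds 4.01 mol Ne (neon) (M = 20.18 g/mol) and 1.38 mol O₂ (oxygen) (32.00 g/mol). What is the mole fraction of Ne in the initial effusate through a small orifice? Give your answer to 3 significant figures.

Each component's effusion rate ∝ (its partial pressure)·(1/√M) ∝ n_i/√M_i.
Mole fraction of Ne in the effusate = (n_Ne/√M_Ne) / (n_Ne/√M_Ne + n_O₂/√M_O₂)
= (4.01/√20.18) / (4.01/√20.18 + 1.38/√32.00) = 0.8927/(0.8927 + 0.2440) = 0.785.

0.785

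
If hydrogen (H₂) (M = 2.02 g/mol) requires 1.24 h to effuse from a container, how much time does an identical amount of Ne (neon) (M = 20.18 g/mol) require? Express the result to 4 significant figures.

From Graham's law, t_Ne/t_H₂ = √(M_Ne/M_H₂) = √(20.18/2.02) = √9.990 = 3.161.
So the time for Ne is 1.24 × 3.161 = 3.919 h.

3.919 h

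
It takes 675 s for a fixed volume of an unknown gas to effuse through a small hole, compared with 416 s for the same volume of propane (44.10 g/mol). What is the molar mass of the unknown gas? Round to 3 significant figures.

116 g/mol

By Graham's law, t_X/t_C₃H₈ = √(M_X/M_C₃H₈).
675/416 = 1.623 = √(M_X/44.10)
M_X = 44.10 × 1.623² = 44.10 × 2.633 = 116 g/mol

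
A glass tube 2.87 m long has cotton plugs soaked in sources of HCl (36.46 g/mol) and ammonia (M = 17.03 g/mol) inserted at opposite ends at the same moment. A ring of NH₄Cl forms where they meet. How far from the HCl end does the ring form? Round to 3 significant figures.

1.17 m

Distances travelled in equal time are proportional to diffusion rates, so d_HCl/d_NH₃ = √(M_NH₃/M_HCl) = √(17.03/36.46) = 0.6834.
With d_HCl + d_NH₃ = 2.87 m, d_NH₃ = 2.87/(1 + 0.6834) = 1.705 m.
d_HCl = 2.87 − 1.705 = 1.17 m.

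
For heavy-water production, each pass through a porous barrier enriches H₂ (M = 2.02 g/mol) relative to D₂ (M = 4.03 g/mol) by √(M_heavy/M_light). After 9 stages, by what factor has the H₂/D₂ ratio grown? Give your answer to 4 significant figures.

After 9 stages the ratio has grown by (√(4.03/2.02))^9 = (4.03/2.02)^(9/2).
= 1.99505^(9/2) = 22.38.

22.38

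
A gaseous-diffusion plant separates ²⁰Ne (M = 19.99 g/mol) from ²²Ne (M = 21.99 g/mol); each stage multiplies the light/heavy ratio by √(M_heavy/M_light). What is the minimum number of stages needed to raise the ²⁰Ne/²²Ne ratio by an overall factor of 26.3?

Per stage α = (21.99/19.99)^(1/2) = 1.10005^0.5, giving ln α = 0.04768.
Need α^N ≥ 26.3 ⇒ N ≥ ln(26.3) / ln α = 3.270 / 0.04768 = 68.58.
Minimum whole number of stages: N = 69.

69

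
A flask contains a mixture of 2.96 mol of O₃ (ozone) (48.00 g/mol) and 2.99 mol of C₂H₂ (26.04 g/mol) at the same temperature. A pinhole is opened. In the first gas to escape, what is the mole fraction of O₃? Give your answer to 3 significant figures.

Each component's effusion rate ∝ (its partial pressure)·(1/√M) ∝ n_i/√M_i.
Mole fraction of O₃ in the effusate = (n_O₃/√M_O₃) / (n_O₃/√M_O₃ + n_C₂H₂/√M_C₂H₂)
= (2.96/√48.00) / (2.96/√48.00 + 2.99/√26.04) = 0.4272/(0.4272 + 0.5859) = 0.422.

0.422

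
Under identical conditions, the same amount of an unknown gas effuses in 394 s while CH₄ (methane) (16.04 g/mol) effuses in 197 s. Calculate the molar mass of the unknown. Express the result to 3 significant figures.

64.2 g/mol

Since effusion rate ∝ 1/√M, t_X/t_CH₄ = √(M_X/M_CH₄).
394/197 = 2.000 = √(M_X/16.04)
M_X = 16.04 × 2.000² = 16.04 × 4.000 = 64.2 g/mol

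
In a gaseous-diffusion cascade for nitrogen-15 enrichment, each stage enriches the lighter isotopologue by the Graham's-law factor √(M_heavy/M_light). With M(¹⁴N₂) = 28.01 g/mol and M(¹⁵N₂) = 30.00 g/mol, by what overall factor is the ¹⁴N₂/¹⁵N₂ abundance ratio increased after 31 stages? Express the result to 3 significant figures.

2.90

The single-stage factor is √(M_heavy/M_light), so 31 stages give [√(30.00/28.01)]^31 = (30.00/28.01)^(31/2).
= 1.07105^(31/2) = 2.90.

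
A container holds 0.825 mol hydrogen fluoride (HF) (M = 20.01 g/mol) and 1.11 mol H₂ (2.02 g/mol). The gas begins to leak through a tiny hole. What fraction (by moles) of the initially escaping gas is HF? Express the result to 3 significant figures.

Each component's effusion rate ∝ (its partial pressure)·(1/√M) ∝ n_i/√M_i.
Mole fraction of HF in the effusate = (n_HF/√M_HF) / (n_HF/√M_HF + n_H₂/√M_H₂)
= (0.825/√20.01) / (0.825/√20.01 + 1.11/√2.02) = 0.1844/(0.1844 + 0.7810) = 0.191.

0.191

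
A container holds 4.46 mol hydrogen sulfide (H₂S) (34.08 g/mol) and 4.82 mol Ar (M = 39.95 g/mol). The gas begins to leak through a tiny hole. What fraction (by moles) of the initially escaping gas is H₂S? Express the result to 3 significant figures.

Effusion rate of each component ∝ n_i/√M_i (partial pressure × 1/√M).
Mole fraction of H₂S in the effusate = (n_H₂S/√M_H₂S) / (n_H₂S/√M_H₂S + n_Ar/√M_Ar)
= (4.46/√34.08) / (4.46/√34.08 + 4.82/√39.95) = 0.7640/(0.7640 + 0.7626) = 0.500.

0.500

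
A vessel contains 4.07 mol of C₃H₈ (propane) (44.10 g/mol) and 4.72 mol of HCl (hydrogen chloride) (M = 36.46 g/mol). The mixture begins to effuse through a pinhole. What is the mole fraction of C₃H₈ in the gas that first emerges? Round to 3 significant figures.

0.439

The effusion rate of species i is ∝ p_i/√M_i ∝ n_i/√M_i.
So x_C₃H₈ in the escaping gas = (n_C₃H₈/√M_C₃H₈) / Σ(n_i/√M_i)
= (4.07/√44.10) / (4.07/√44.10 + 4.72/√36.46) = 0.6129/(0.6129 + 0.7817) = 0.439.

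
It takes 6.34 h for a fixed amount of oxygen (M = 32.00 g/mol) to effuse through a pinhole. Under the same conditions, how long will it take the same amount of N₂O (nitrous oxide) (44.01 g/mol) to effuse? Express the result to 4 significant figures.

7.435 h

Using Graham's law: t_N₂O/t_O₂ = √(M_N₂O/M_O₂) = √(44.01/32.00) = √1.375 = 1.173.
So the time for N₂O is 6.34 × 1.173 = 7.435 h.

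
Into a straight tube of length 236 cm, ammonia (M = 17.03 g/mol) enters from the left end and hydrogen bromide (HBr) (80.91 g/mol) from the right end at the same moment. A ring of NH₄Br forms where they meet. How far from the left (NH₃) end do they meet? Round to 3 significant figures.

Distances travelled in equal time are proportional to diffusion rates, so d_NH₃/d_HBr = √(M_HBr/M_NH₃) = √(80.91/17.03) = 2.180.
With d_NH₃ + d_HBr = 236 cm, d_HBr = 236/(1 + 2.180) = 74.22 cm.
d_NH₃ = 236 − 74.22 = 162 cm.

162 cm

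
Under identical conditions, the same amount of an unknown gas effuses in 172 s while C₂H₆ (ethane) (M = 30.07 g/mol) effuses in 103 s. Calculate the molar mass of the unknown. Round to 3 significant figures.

83.9 g/mol

From Graham's law, t_X/t_C₂H₆ = √(M_X/M_C₂H₆).
172/103 = 1.670 = √(M_X/30.07)
M_X = 30.07 × 1.670² = 30.07 × 2.789 = 83.9 g/mol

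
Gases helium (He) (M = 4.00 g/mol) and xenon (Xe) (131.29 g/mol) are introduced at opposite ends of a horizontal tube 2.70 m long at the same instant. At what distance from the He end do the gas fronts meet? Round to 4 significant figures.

2.299 m

Graham's law gives d_He/d_Xe = rate_He/rate_Xe = √(M_Xe/M_He) = √(131.29/4.00) = 5.729.
With d_He + d_Xe = 2.70 m, d_Xe = 2.70/(1 + 5.729) = 0.4012 m.
d_He = 2.70 − 0.4012 = 2.299 m.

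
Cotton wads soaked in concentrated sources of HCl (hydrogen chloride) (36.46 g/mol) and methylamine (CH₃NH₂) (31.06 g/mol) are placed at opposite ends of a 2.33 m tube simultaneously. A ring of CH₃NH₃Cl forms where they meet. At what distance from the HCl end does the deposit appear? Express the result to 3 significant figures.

1.12 m

Distances travelled in equal time are proportional to diffusion rates, so d_HCl/d_CH₃NH₂ = √(M_CH₃NH₂/M_HCl) = √(31.06/36.46) = 0.9230.
With d_HCl + d_CH₃NH₂ = 2.33 m, d_CH₃NH₂ = 2.33/(1 + 0.9230) = 1.212 m.
d_HCl = 2.33 − 1.212 = 1.12 m.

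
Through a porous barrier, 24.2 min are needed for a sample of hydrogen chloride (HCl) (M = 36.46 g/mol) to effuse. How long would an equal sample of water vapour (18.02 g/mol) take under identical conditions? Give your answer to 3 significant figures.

17.0 min

From Graham's law, t_H₂O/t_HCl = √(M_H₂O/M_HCl) = √(18.02/36.46) = √0.4942 = 0.7030.
So the time for H₂O is 24.2 × 0.7030 = 17.0 min.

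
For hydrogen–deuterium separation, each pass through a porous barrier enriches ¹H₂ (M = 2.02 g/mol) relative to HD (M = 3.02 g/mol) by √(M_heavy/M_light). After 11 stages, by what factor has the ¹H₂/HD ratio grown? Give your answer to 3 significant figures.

9.13

Overall factor = α^11 with α = √(3.02/2.02), i.e. (3.02/2.02)^(11/2).
= 1.49505^(11/2) = 9.13.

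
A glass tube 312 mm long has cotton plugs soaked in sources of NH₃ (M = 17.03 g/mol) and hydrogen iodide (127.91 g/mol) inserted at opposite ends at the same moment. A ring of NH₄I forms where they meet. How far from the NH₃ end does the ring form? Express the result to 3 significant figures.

Graham's law gives d_NH₃/d_HI = rate_NH₃/rate_HI = √(M_HI/M_NH₃) = √(127.91/17.03) = 2.741.
With d_NH₃ + d_HI = 312 mm, d_HI = 312/(1 + 2.741) = 83.41 mm.
d_NH₃ = 312 − 83.41 = 229 mm.

229 mm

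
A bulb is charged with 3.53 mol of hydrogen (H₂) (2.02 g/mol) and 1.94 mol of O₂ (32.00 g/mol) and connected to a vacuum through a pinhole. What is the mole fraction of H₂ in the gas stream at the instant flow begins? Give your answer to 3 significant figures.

0.879

The effusion rate of species i is ∝ p_i/√M_i ∝ n_i/√M_i.
Mole fraction of H₂ in the effusate = (n_H₂/√M_H₂) / (n_H₂/√M_H₂ + n_O₂/√M_O₂)
= (3.53/√2.02) / (3.53/√2.02 + 1.94/√32.00) = 2.484/(2.484 + 0.3429) = 0.879.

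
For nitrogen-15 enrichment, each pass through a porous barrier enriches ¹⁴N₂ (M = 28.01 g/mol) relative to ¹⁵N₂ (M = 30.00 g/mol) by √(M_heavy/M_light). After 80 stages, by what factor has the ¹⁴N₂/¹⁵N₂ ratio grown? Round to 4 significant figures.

Overall factor = α^80 with α = √(30.00/28.01), i.e. (30.00/28.01)^(80/2).
= 1.07105^40 = 15.57.

15.57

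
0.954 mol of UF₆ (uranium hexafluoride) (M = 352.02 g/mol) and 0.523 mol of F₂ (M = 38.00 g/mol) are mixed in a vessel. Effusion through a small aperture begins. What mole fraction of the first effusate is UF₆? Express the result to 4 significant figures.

Effusion rate of each component ∝ n_i/√M_i (partial pressure × 1/√M).
Mole fraction of UF₆ in the effusate = (n_UF₆/√M_UF₆) / (n_UF₆/√M_UF₆ + n_F₂/√M_F₂)
= (0.954/√352.02) / (0.954/√352.02 + 0.523/√38.00) = 0.05085/(0.05085 + 0.08484) = 0.3747.

0.3747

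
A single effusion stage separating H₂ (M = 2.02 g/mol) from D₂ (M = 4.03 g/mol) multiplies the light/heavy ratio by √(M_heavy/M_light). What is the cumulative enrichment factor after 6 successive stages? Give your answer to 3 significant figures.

7.94

Each stage multiplies the ratio by α = √(4.03/2.02), so after 6 stages the overall factor is α^6 = (4.03/2.02)^(6/2).
= 1.99505^3 = 7.94.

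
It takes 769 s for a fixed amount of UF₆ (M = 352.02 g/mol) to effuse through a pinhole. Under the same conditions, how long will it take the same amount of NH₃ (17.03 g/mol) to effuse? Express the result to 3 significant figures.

169 s

Since effusion rate ∝ 1/√M, t_NH₃/t_UF₆ = √(M_NH₃/M_UF₆) = √(17.03/352.02) = √0.04838 = 0.2199.
So the time for NH₃ is 769 × 0.2199 = 169 s.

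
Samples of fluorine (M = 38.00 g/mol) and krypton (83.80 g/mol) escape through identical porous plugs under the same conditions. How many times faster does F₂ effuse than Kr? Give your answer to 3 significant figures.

1.49

By Graham's law, rate_F₂/rate_Kr = √(M_Kr/M_F₂) = √(83.80/38.00) = √2.205 = 1.49.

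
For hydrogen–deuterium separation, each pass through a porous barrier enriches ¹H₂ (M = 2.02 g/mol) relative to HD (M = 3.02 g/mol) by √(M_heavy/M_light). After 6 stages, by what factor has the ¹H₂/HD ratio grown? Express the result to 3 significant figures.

After 6 stages the ratio has grown by (√(3.02/2.02))^6 = (3.02/2.02)^(6/2).
= 1.49505^3 = 3.34.

3.34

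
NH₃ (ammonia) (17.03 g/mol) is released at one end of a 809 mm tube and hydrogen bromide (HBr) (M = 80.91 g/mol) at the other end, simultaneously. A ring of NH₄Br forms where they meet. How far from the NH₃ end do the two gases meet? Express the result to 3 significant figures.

Distances travelled in equal time are proportional to diffusion rates, so d_NH₃/d_HBr = √(M_HBr/M_NH₃) = √(80.91/17.03) = 2.180.
With d_NH₃ + d_HBr = 809 mm, d_HBr = 809/(1 + 2.180) = 254.4 mm.
d_NH₃ = 809 − 254.4 = 555 mm.

555 mm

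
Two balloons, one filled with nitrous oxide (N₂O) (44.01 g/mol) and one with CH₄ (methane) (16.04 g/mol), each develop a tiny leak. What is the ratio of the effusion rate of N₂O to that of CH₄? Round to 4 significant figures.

Using Graham's law: rate_N₂O/rate_CH₄ = √(M_CH₄/M_N₂O) = √(16.04/44.01) = √0.3645 = 0.6037.

0.6037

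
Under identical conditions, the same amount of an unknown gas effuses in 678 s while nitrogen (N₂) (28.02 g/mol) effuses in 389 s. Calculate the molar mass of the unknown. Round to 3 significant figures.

From Graham's law, t_X/t_N₂ = √(M_X/M_N₂).
678/389 = 1.743 = √(M_X/28.02)
M_X = 28.02 × 1.743² = 28.02 × 3.038 = 85.1 g/mol

85.1 g/mol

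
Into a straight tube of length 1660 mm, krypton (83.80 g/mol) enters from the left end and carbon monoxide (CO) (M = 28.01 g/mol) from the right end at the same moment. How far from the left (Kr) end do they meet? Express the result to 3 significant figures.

608 mm

The fronts meet when d_Kr + d_CO = L with d_Kr/d_CO = √(M_CO/M_Kr) (Graham's law). Here √(M_CO/M_Kr) = √(28.01/83.80) = 0.5781.
With d_Kr + d_CO = 1660 mm, d_CO = 1660/(1 + 0.5781) = 1052 mm.
d_Kr = 1660 − 1052 = 608 mm.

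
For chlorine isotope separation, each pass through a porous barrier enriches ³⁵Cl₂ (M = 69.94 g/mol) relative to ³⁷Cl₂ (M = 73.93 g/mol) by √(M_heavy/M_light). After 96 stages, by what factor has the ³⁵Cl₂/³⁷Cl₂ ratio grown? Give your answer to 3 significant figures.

Overall factor = α^96 with α = √(73.93/69.94), i.e. (73.93/69.94)^(96/2).
= 1.05705^48 = 14.3.

14.3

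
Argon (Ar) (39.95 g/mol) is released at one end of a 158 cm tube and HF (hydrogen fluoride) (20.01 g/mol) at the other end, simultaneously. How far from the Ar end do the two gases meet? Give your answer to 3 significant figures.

The fronts meet when d_Ar + d_HF = L with d_Ar/d_HF = √(M_HF/M_Ar) (Graham's law). Here √(M_HF/M_Ar) = √(20.01/39.95) = 0.7077.
With d_Ar + d_HF = 158 cm, d_HF = 158/(1 + 0.7077) = 92.52 cm.
d_Ar = 158 − 92.52 = 65.5 cm.

65.5 cm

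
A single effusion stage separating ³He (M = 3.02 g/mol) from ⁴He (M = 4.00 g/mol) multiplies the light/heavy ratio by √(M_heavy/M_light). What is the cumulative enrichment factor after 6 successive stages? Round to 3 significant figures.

Each stage multiplies the ratio by α = √(4.00/3.02), so after 6 stages the overall factor is α^6 = (4.00/3.02)^(6/2).
= 1.32450^3 = 2.32.

2.32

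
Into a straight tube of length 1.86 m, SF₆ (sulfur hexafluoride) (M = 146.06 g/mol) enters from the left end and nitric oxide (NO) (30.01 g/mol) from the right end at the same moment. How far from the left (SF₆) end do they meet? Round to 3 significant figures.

Distances travelled in equal time are proportional to diffusion rates, so d_SF₆/d_NO = √(M_NO/M_SF₆) = √(30.01/146.06) = 0.4533.
With d_SF₆ + d_NO = 1.86 m, d_NO = 1.86/(1 + 0.4533) = 1.280 m.
d_SF₆ = 1.86 − 1.280 = 0.580 m.

0.580 m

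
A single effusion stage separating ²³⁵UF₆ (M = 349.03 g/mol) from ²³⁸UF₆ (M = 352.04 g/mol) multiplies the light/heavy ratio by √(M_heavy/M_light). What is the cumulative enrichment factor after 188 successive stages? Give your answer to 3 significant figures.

2.24

After 188 stages the ratio has grown by (√(352.04/349.03))^188 = (352.04/349.03)^(188/2).
= 1.00862^94 = 2.24.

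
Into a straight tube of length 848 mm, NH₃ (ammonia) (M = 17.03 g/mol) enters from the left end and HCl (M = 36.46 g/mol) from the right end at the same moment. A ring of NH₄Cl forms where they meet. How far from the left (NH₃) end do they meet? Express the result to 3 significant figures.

In equal time, each gas travels a distance ∝ its rate ∝ 1/√M, so d_NH₃/d_HCl = √(M_HCl/M_NH₃) = √(36.46/17.03) = 1.463.
With d_NH₃ + d_HCl = 848 mm, d_HCl = 848/(1 + 1.463) = 344.3 mm.
d_NH₃ = 848 − 344.3 = 504 mm.

504 mm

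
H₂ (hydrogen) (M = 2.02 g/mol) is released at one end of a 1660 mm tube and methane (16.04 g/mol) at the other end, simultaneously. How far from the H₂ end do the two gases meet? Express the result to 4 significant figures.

1225 mm

Graham's law gives d_H₂/d_CH₄ = rate_H₂/rate_CH₄ = √(M_CH₄/M_H₂) = √(16.04/2.02) = 2.818.
With d_H₂ + d_CH₄ = 1660 mm, d_CH₄ = 1660/(1 + 2.818) = 434.8 mm.
d_H₂ = 1660 − 434.8 = 1225 mm.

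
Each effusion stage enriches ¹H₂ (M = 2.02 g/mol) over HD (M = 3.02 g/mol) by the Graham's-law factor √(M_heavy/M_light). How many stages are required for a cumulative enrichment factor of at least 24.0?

Single-stage factor α = √(3.02/2.02), so ln α = ½ ln(1.49505) = 0.2011.
Need α^N ≥ 24.0 ⇒ N ≥ ln(24.0) / ln α = 3.178 / 0.2011 = 15.80.
So at least 16 stages are needed.

16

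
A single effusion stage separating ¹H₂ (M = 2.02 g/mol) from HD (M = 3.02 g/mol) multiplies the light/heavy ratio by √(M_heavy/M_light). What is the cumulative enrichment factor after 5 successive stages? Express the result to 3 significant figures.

Each stage multiplies the ratio by α = √(3.02/2.02), so after 5 stages the overall factor is α^5 = (3.02/2.02)^(5/2).
= 1.49505^(5/2) = 2.73.

2.73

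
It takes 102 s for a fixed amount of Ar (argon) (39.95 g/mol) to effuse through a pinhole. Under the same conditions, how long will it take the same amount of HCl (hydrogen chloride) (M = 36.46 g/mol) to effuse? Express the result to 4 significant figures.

From Graham's law, t_HCl/t_Ar = √(M_HCl/M_Ar) = √(36.46/39.95) = √0.9126 = 0.9553.
So the time for HCl is 102 × 0.9553 = 97.44 s.

97.44 s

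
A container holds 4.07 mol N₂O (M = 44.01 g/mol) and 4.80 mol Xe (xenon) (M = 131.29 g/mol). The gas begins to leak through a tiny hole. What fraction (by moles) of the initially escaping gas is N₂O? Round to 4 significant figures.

Rate_i ∝ x_i/√M_i (Graham's law weighted by mole fraction), so the effusate composition follows n_i/√M_i.
Mole fraction of N₂O in the effusate = (n_N₂O/√M_N₂O) / (n_N₂O/√M_N₂O + n_Xe/√M_Xe)
= (4.07/√44.01) / (4.07/√44.01 + 4.80/√131.29) = 0.6135/(0.6135 + 0.4189) = 0.5942.

0.5942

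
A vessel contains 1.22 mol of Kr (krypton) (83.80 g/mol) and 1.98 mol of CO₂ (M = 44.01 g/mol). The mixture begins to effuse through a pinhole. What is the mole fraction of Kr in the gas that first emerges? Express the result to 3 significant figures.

0.309

Effusion rate of each component ∝ n_i/√M_i (partial pressure × 1/√M).
Mole fraction of Kr in the effusate = (n_Kr/√M_Kr) / (n_Kr/√M_Kr + n_CO₂/√M_CO₂)
= (1.22/√83.80) / (1.22/√83.80 + 1.98/√44.01) = 0.1333/(0.1333 + 0.2985) = 0.309.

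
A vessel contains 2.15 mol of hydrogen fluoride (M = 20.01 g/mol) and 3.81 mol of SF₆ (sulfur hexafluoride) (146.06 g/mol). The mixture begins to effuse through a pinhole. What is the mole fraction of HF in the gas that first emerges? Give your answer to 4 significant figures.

0.6039

Each component's effusion rate ∝ (its partial pressure)·(1/√M) ∝ n_i/√M_i.
x_HF(eff) = (n_HF/√M_HF) / (n_HF/√M_HF + n_SF₆/√M_SF₆)
= (2.15/√20.01) / (2.15/√20.01 + 3.81/√146.06) = 0.4806/(0.4806 + 0.3153) = 0.6039.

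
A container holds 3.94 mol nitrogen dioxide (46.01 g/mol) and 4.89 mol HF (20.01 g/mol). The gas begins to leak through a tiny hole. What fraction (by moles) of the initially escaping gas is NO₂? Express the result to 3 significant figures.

0.347

Rate_i ∝ x_i/√M_i (Graham's law weighted by mole fraction), so the effusate composition follows n_i/√M_i.
x_NO₂(eff) = (n_NO₂/√M_NO₂) / (n_NO₂/√M_NO₂ + n_HF/√M_HF)
= (3.94/√46.01) / (3.94/√46.01 + 4.89/√20.01) = 0.5809/(0.5809 + 1.093) = 0.347.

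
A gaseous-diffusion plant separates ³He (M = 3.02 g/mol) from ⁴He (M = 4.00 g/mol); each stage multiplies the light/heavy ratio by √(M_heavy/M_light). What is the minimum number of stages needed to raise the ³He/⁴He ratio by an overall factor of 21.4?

22

With α = √(4.00/3.02) per stage, ln α = ½ ln(1.32450) = 0.1405.
Need α^N ≥ 21.4 ⇒ N ≥ ln(21.4) / ln α = 3.063 / 0.1405 = 21.80.
Minimum whole number of stages: N = 22.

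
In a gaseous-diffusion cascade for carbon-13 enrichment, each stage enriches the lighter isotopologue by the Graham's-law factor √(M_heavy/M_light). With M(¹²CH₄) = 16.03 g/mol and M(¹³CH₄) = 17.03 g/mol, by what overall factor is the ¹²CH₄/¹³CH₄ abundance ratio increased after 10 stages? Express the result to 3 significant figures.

Each stage multiplies the ratio by α = √(17.03/16.03), so after 10 stages the overall factor is α^10 = (17.03/16.03)^(10/2).
= 1.06238^5 = 1.35.

1.35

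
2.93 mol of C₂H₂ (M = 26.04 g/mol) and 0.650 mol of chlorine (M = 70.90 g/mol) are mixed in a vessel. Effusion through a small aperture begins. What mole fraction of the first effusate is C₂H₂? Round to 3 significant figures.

0.881

Effusion rate of each component ∝ n_i/√M_i (partial pressure × 1/√M).
Mole fraction of C₂H₂ in the effusate = (n_C₂H₂/√M_C₂H₂) / (n_C₂H₂/√M_C₂H₂ + n_Cl₂/√M_Cl₂)
= (2.93/√26.04) / (2.93/√26.04 + 0.650/√70.90) = 0.5742/(0.5742 + 0.07720) = 0.881.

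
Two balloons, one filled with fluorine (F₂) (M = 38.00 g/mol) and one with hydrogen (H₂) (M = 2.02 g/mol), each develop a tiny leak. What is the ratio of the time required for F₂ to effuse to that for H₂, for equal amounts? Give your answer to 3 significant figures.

Using Graham's law: t_F₂/t_H₂ = √(M_F₂/M_H₂) = √(38.00/2.02) = √18.81 = 4.34.

4.34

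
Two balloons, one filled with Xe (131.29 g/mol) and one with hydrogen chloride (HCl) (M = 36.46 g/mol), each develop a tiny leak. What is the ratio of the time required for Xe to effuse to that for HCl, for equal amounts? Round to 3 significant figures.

By Graham's law, t_Xe/t_HCl = √(M_Xe/M_HCl) = √(131.29/36.46) = √3.601 = 1.90.

1.90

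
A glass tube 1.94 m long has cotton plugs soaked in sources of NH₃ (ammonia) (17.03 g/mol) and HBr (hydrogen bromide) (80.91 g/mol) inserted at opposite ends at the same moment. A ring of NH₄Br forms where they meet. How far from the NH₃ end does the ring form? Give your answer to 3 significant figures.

Distances travelled in equal time are proportional to diffusion rates, so d_NH₃/d_HBr = √(M_HBr/M_NH₃) = √(80.91/17.03) = 2.180.
With d_NH₃ + d_HBr = 1.94 m, d_HBr = 1.94/(1 + 2.180) = 0.6101 m.
d_NH₃ = 1.94 − 0.6101 = 1.33 m.

1.33 m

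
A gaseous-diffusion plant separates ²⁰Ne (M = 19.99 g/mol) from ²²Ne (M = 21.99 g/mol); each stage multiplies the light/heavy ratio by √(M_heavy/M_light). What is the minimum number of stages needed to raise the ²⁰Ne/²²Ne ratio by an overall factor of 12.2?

Per stage α = (21.99/19.99)^(1/2) = 1.10005^0.5, giving ln α = 0.04768.
Need α^N ≥ 12.2 ⇒ N ≥ ln(12.2) / ln α = 2.501 / 0.04768 = 52.47.
Minimum whole number of stages: N = 53.

53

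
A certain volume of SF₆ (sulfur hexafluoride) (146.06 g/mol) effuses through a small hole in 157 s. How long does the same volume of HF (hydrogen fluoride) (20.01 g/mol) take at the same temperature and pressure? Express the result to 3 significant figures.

By Graham's law, t_HF/t_SF₆ = √(M_HF/M_SF₆) = √(20.01/146.06) = √0.1370 = 0.3701.
So the time for HF is 157 × 0.3701 = 58.1 s.

58.1 s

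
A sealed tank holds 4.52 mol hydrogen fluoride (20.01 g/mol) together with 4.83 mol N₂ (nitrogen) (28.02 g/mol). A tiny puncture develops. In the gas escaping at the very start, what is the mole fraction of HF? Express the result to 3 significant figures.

0.525

The effusion rate of species i is ∝ p_i/√M_i ∝ n_i/√M_i.
x_HF(eff) = (n_HF/√M_HF) / (n_HF/√M_HF + n_N₂/√M_N₂)
= (4.52/√20.01) / (4.52/√20.01 + 4.83/√28.02) = 1.010/(1.010 + 0.9125) = 0.525.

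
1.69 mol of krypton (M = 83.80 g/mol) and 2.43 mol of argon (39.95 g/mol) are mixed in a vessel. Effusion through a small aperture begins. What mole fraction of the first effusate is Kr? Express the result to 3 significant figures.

Effusion rate of each component ∝ n_i/√M_i (partial pressure × 1/√M).
Mole fraction of Kr in the effusate = (n_Kr/√M_Kr) / (n_Kr/√M_Kr + n_Ar/√M_Ar)
= (1.69/√83.80) / (1.69/√83.80 + 2.43/√39.95) = 0.1846/(0.1846 + 0.3845) = 0.324.

0.324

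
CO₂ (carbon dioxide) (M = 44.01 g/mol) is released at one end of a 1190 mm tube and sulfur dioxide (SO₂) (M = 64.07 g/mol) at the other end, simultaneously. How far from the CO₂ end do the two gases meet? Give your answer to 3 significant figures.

651 mm

Distances travelled in equal time are proportional to diffusion rates, so d_CO₂/d_SO₂ = √(M_SO₂/M_CO₂) = √(64.07/44.01) = 1.207.
With d_CO₂ + d_SO₂ = 1190 mm, d_SO₂ = 1190/(1 + 1.207) = 539.3 mm.
d_CO₂ = 1190 − 539.3 = 651 mm.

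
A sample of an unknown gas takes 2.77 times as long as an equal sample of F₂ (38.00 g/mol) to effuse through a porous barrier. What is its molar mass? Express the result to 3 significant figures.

By Graham's law, t_X/t_F₂ = √(M_X/M_F₂).
2.77 = √(M_X/38.00)
M_X = 38.00 × 2.77² = 38.00 × 7.673 = 292 g/mol

292 g/mol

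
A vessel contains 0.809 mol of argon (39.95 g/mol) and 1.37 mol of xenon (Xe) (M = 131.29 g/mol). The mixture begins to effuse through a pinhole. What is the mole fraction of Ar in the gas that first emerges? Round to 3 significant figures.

0.517

The effusion rate of species i is ∝ p_i/√M_i ∝ n_i/√M_i.
Mole fraction of Ar in the effusate = (n_Ar/√M_Ar) / (n_Ar/√M_Ar + n_Xe/√M_Xe)
= (0.809/√39.95) / (0.809/√39.95 + 1.37/√131.29) = 0.1280/(0.1280 + 0.1196) = 0.517.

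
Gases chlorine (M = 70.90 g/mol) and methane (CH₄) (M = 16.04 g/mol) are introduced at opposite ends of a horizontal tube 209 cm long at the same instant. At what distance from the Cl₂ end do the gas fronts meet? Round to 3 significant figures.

Distances travelled in equal time are proportional to diffusion rates, so d_Cl₂/d_CH₄ = √(M_CH₄/M_Cl₂) = √(16.04/70.90) = 0.4756.
With d_Cl₂ + d_CH₄ = 209 cm, d_CH₄ = 209/(1 + 0.4756) = 141.6 cm.
d_Cl₂ = 209 − 141.6 = 67.4 cm.

67.4 cm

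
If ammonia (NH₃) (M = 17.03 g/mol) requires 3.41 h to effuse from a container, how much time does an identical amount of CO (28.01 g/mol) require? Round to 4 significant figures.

Since effusion rate ∝ 1/√M, t_CO/t_NH₃ = √(M_CO/M_NH₃) = √(28.01/17.03) = √1.645 = 1.282.
So the time for CO is 3.41 × 1.282 = 4.373 h.

4.373 h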